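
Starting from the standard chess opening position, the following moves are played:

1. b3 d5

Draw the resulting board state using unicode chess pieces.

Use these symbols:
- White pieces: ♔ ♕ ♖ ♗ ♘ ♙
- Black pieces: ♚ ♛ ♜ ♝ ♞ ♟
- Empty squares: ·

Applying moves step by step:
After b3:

♜ ♞ ♝ ♛ ♚ ♝ ♞ ♜
♟ ♟ ♟ ♟ ♟ ♟ ♟ ♟
· · · · · · · ·
· · · · · · · ·
· · · · · · · ·
· ♙ · · · · · ·
♙ · ♙ ♙ ♙ ♙ ♙ ♙
♖ ♘ ♗ ♕ ♔ ♗ ♘ ♖


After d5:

♜ ♞ ♝ ♛ ♚ ♝ ♞ ♜
♟ ♟ ♟ · ♟ ♟ ♟ ♟
· · · · · · · ·
· · · ♟ · · · ·
· · · · · · · ·
· ♙ · · · · · ·
♙ · ♙ ♙ ♙ ♙ ♙ ♙
♖ ♘ ♗ ♕ ♔ ♗ ♘ ♖



  a b c d e f g h
  ─────────────────
8│♜ ♞ ♝ ♛ ♚ ♝ ♞ ♜│8
7│♟ ♟ ♟ · ♟ ♟ ♟ ♟│7
6│· · · · · · · ·│6
5│· · · ♟ · · · ·│5
4│· · · · · · · ·│4
3│· ♙ · · · · · ·│3
2│♙ · ♙ ♙ ♙ ♙ ♙ ♙│2
1│♖ ♘ ♗ ♕ ♔ ♗ ♘ ♖│1
  ─────────────────
  a b c d e f g h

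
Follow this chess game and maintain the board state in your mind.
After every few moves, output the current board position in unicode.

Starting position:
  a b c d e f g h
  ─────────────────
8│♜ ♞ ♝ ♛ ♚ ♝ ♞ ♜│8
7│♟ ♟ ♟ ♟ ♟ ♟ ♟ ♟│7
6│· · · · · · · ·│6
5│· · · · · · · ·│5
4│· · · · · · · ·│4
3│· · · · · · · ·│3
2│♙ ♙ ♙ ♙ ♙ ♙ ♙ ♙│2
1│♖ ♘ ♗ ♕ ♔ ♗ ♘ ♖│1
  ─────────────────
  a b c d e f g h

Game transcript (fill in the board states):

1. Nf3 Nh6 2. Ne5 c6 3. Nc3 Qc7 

  a b c d e f g h
  ─────────────────
8│♜ ♞ ♝ · ♚ ♝ · ♜│8
7│♟ ♟ ♛ ♟ ♟ ♟ ♟ ♟│7
6│· · ♟ · · · · ♞│6
5│· · · · ♘ · · ·│5
4│· · · · · · · ·│4
3│· · ♘ · · · · ·│3
2│♙ ♙ ♙ ♙ ♙ ♙ ♙ ♙│2
1│♖ · ♗ ♕ ♔ ♗ · ♖│1
  ─────────────────
  a b c d e f g h

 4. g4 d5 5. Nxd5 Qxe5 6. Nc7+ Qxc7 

  a b c d e f g h
  ─────────────────
8│♜ ♞ ♝ · ♚ ♝ · ♜│8
7│♟ ♟ ♛ · ♟ ♟ ♟ ♟│7
6│· · ♟ · · · · ♞│6
5│· · · · · · · ·│5
4│· · · · · · ♙ ·│4
3│· · · · · · · ·│3
2│♙ ♙ ♙ ♙ ♙ ♙ · ♙│2
1│♖ · ♗ ♕ ♔ ♗ · ♖│1
  ─────────────────
  a b c d e f g h

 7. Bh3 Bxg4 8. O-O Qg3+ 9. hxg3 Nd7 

  a b c d e f g h
  ─────────────────
8│♜ · · · ♚ ♝ · ♜│8
7│♟ ♟ · ♞ ♟ ♟ ♟ ♟│7
6│· · ♟ · · · · ♞│6
5│· · · · · · · ·│5
4│· · · · · · ♝ ·│4
3│· · · · · · ♙ ♗│3
2│♙ ♙ ♙ ♙ ♙ ♙ · ·│2
1│♖ · ♗ ♕ · ♖ ♔ ·│1
  ─────────────────
  a b c d e f g h

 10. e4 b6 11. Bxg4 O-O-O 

  a b c d e f g h
  ─────────────────
8│· · ♚ ♜ · ♝ · ♜│8
7│♟ · · ♞ ♟ ♟ ♟ ♟│7
6│· ♟ ♟ · · · · ♞│6
5│· · · · · · · ·│5
4│· · · · ♙ · ♗ ·│4
3│· · · · · · ♙ ·│3
2│♙ ♙ ♙ ♙ · ♙ · ·│2
1│♖ · ♗ ♕ · ♖ ♔ ·│1
  ─────────────────
  a b c d e f g h


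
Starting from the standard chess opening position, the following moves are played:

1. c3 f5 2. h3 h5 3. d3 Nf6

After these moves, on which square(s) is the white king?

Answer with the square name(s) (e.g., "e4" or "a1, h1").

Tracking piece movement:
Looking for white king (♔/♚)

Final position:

  a b c d e f g h
  ─────────────────
8│♜ ♞ ♝ ♛ ♚ ♝ · ♜│8
7│♟ ♟ ♟ ♟ ♟ · ♟ ·│7
6│· · · · · ♞ · ·│6
5│· · · · · ♟ · ♟│5
4│· · · · · · · ·│4
3│· · ♙ ♙ · · · ♙│3
2│♙ ♙ · · ♙ ♙ ♙ ·│2
1│♖ ♘ ♗ ♕ ♔ ♗ ♘ ♖│1
  ─────────────────
  a b c d e f g h


e1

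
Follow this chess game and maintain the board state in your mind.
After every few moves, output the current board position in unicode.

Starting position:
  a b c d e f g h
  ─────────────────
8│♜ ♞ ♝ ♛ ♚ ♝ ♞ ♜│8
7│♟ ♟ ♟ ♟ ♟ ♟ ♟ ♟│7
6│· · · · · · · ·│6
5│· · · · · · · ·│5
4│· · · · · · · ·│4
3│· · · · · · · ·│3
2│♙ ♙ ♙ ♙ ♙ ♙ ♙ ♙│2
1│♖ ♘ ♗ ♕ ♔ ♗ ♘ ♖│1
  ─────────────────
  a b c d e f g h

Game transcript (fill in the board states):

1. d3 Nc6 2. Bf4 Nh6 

  a b c d e f g h
  ─────────────────
8│♜ · ♝ ♛ ♚ ♝ · ♜│8
7│♟ ♟ ♟ ♟ ♟ ♟ ♟ ♟│7
6│· · ♞ · · · · ♞│6
5│· · · · · · · ·│5
4│· · · · · ♗ · ·│4
3│· · · ♙ · · · ·│3
2│♙ ♙ ♙ · ♙ ♙ ♙ ♙│2
1│♖ ♘ · ♕ ♔ ♗ ♘ ♖│1
  ─────────────────
  a b c d e f g h

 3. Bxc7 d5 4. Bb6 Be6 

  a b c d e f g h
  ─────────────────
8│♜ · · ♛ ♚ ♝ · ♜│8
7│♟ ♟ · · ♟ ♟ ♟ ♟│7
6│· ♗ ♞ · ♝ · · ♞│6
5│· · · ♟ · · · ·│5
4│· · · · · · · ·│4
3│· · · ♙ · · · ·│3
2│♙ ♙ ♙ · ♙ ♙ ♙ ♙│2
1│♖ ♘ · ♕ ♔ ♗ ♘ ♖│1
  ─────────────────
  a b c d e f g h

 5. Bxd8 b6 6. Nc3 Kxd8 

  a b c d e f g h
  ─────────────────
8│♜ · · ♚ · ♝ · ♜│8
7│♟ · · · ♟ ♟ ♟ ♟│7
6│· ♟ ♞ · ♝ · · ♞│6
5│· · · ♟ · · · ·│5
4│· · · · · · · ·│4
3│· · ♘ ♙ · · · ·│3
2│♙ ♙ ♙ · ♙ ♙ ♙ ♙│2
1│♖ · · ♕ ♔ ♗ ♘ ♖│1
  ─────────────────
  a b c d e f g h

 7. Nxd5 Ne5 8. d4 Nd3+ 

  a b c d e f g h
  ─────────────────
8│♜ · · ♚ · ♝ · ♜│8
7│♟ · · · ♟ ♟ ♟ ♟│7
6│· ♟ · · ♝ · · ♞│6
5│· · · ♘ · · · ·│5
4│· · · ♙ · · · ·│4
3│· · · ♞ · · · ·│3
2│♙ ♙ ♙ · ♙ ♙ ♙ ♙│2
1│♖ · · ♕ ♔ ♗ ♘ ♖│1
  ─────────────────
  a b c d e f g h

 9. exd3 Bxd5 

  a b c d e f g h
  ─────────────────
8│♜ · · ♚ · ♝ · ♜│8
7│♟ · · · ♟ ♟ ♟ ♟│7
6│· ♟ · · · · · ♞│6
5│· · · ♝ · · · ·│5
4│· · · ♙ · · · ·│4
3│· · · ♙ · · · ·│3
2│♙ ♙ ♙ · · ♙ ♙ ♙│2
1│♖ · · ♕ ♔ ♗ ♘ ♖│1
  ─────────────────
  a b c d e f g h


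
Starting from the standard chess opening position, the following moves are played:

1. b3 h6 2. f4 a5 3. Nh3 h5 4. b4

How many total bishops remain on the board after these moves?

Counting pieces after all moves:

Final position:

  a b c d e f g h
  ─────────────────
8│♜ ♞ ♝ ♛ ♚ ♝ ♞ ♜│8
7│· ♟ ♟ ♟ ♟ ♟ ♟ ·│7
6│· · · · · · · ·│6
5│♟ · · · · · · ♟│5
4│· ♙ · · · ♙ · ·│4
3│· · · · · · · ♘│3
2│♙ · ♙ ♙ ♙ · ♙ ♙│2
1│♖ ♘ ♗ ♕ ♔ ♗ · ♖│1
  ─────────────────
  a b c d e f g h


4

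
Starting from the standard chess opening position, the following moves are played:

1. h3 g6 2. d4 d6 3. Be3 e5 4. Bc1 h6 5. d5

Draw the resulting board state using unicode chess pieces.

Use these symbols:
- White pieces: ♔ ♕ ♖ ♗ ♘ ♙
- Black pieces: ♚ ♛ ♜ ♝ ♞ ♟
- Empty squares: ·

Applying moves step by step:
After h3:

♜ ♞ ♝ ♛ ♚ ♝ ♞ ♜
♟ ♟ ♟ ♟ ♟ ♟ ♟ ♟
· · · · · · · ·
· · · · · · · ·
· · · · · · · ·
· · · · · · · ♙
♙ ♙ ♙ ♙ ♙ ♙ ♙ ·
♖ ♘ ♗ ♕ ♔ ♗ ♘ ♖


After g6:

♜ ♞ ♝ ♛ ♚ ♝ ♞ ♜
♟ ♟ ♟ ♟ ♟ ♟ · ♟
· · · · · · ♟ ·
· · · · · · · ·
· · · · · · · ·
· · · · · · · ♙
♙ ♙ ♙ ♙ ♙ ♙ ♙ ·
♖ ♘ ♗ ♕ ♔ ♗ ♘ ♖


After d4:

♜ ♞ ♝ ♛ ♚ ♝ ♞ ♜
♟ ♟ ♟ ♟ ♟ ♟ · ♟
· · · · · · ♟ ·
· · · · · · · ·
· · · ♙ · · · ·
· · · · · · · ♙
♙ ♙ ♙ · ♙ ♙ ♙ ·
♖ ♘ ♗ ♕ ♔ ♗ ♘ ♖


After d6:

♜ ♞ ♝ ♛ ♚ ♝ ♞ ♜
♟ ♟ ♟ · ♟ ♟ · ♟
· · · ♟ · · ♟ ·
· · · · · · · ·
· · · ♙ · · · ·
· · · · · · · ♙
♙ ♙ ♙ · ♙ ♙ ♙ ·
♖ ♘ ♗ ♕ ♔ ♗ ♘ ♖


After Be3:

♜ ♞ ♝ ♛ ♚ ♝ ♞ ♜
♟ ♟ ♟ · ♟ ♟ · ♟
· · · ♟ · · ♟ ·
· · · · · · · ·
· · · ♙ · · · ·
· · · · ♗ · · ♙
♙ ♙ ♙ · ♙ ♙ ♙ ·
♖ ♘ · ♕ ♔ ♗ ♘ ♖


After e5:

♜ ♞ ♝ ♛ ♚ ♝ ♞ ♜
♟ ♟ ♟ · · ♟ · ♟
· · · ♟ · · ♟ ·
· · · · ♟ · · ·
· · · ♙ · · · ·
· · · · ♗ · · ♙
♙ ♙ ♙ · ♙ ♙ ♙ ·
♖ ♘ · ♕ ♔ ♗ ♘ ♖


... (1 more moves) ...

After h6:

♜ ♞ ♝ ♛ ♚ ♝ ♞ ♜
♟ ♟ ♟ · · ♟ · ·
· · · ♟ · · ♟ ♟
· · · · ♟ · · ·
· · · ♙ · · · ·
· · · · · · · ♙
♙ ♙ ♙ · ♙ ♙ ♙ ·
♖ ♘ ♗ ♕ ♔ ♗ ♘ ♖


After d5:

♜ ♞ ♝ ♛ ♚ ♝ ♞ ♜
♟ ♟ ♟ · · ♟ · ·
· · · ♟ · · ♟ ♟
· · · ♙ ♟ · · ·
· · · · · · · ·
· · · · · · · ♙
♙ ♙ ♙ · ♙ ♙ ♙ ·
♖ ♘ ♗ ♕ ♔ ♗ ♘ ♖



  a b c d e f g h
  ─────────────────
8│♜ ♞ ♝ ♛ ♚ ♝ ♞ ♜│8
7│♟ ♟ ♟ · · ♟ · ·│7
6│· · · ♟ · · ♟ ♟│6
5│· · · ♙ ♟ · · ·│5
4│· · · · · · · ·│4
3│· · · · · · · ♙│3
2│♙ ♙ ♙ · ♙ ♙ ♙ ·│2
1│♖ ♘ ♗ ♕ ♔ ♗ ♘ ♖│1
  ─────────────────
  a b c d e f g h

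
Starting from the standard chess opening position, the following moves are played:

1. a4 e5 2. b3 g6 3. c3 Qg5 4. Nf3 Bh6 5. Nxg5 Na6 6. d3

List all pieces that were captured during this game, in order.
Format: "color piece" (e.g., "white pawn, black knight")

Tracking captures:
  Nxg5: captured black queen

black queen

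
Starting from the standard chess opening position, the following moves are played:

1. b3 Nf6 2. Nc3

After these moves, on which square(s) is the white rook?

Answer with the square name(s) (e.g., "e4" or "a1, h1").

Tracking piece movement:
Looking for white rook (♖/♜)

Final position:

  a b c d e f g h
  ─────────────────
8│♜ ♞ ♝ ♛ ♚ ♝ · ♜│8
7│♟ ♟ ♟ ♟ ♟ ♟ ♟ ♟│7
6│· · · · · ♞ · ·│6
5│· · · · · · · ·│5
4│· · · · · · · ·│4
3│· ♙ ♘ · · · · ·│3
2│♙ · ♙ ♙ ♙ ♙ ♙ ♙│2
1│♖ · ♗ ♕ ♔ ♗ ♘ ♖│1
  ─────────────────
  a b c d e f g h


a1, h1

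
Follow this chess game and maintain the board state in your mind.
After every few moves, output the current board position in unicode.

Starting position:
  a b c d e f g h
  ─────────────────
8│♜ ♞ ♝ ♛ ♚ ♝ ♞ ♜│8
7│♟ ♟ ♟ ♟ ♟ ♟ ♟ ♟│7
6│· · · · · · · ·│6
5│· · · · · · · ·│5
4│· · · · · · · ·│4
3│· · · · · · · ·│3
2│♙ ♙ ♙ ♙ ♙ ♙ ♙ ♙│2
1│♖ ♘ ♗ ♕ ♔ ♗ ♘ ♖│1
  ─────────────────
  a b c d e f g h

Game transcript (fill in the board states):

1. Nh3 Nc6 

  a b c d e f g h
  ─────────────────
8│♜ · ♝ ♛ ♚ ♝ ♞ ♜│8
7│♟ ♟ ♟ ♟ ♟ ♟ ♟ ♟│7
6│· · ♞ · · · · ·│6
5│· · · · · · · ·│5
4│· · · · · · · ·│4
3│· · · · · · · ♘│3
2│♙ ♙ ♙ ♙ ♙ ♙ ♙ ♙│2
1│♖ ♘ ♗ ♕ ♔ ♗ · ♖│1
  ─────────────────
  a b c d e f g h

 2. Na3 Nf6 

  a b c d e f g h
  ─────────────────
8│♜ · ♝ ♛ ♚ ♝ · ♜│8
7│♟ ♟ ♟ ♟ ♟ ♟ ♟ ♟│7
6│· · ♞ · · ♞ · ·│6
5│· · · · · · · ·│5
4│· · · · · · · ·│4
3│♘ · · · · · · ♘│3
2│♙ ♙ ♙ ♙ ♙ ♙ ♙ ♙│2
1│♖ · ♗ ♕ ♔ ♗ · ♖│1
  ─────────────────
  a b c d e f g h

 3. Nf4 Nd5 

  a b c d e f g h
  ─────────────────
8│♜ · ♝ ♛ ♚ ♝ · ♜│8
7│♟ ♟ ♟ ♟ ♟ ♟ ♟ ♟│7
6│· · ♞ · · · · ·│6
5│· · · ♞ · · · ·│5
4│· · · · · ♘ · ·│4
3│♘ · · · · · · ·│3
2│♙ ♙ ♙ ♙ ♙ ♙ ♙ ♙│2
1│♖ · ♗ ♕ ♔ ♗ · ♖│1
  ─────────────────
  a b c d e f g h

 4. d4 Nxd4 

  a b c d e f g h
  ─────────────────
8│♜ · ♝ ♛ ♚ ♝ · ♜│8
7│♟ ♟ ♟ ♟ ♟ ♟ ♟ ♟│7
6│· · · · · · · ·│6
5│· · · ♞ · · · ·│5
4│· · · ♞ · ♘ · ·│4
3│♘ · · · · · · ·│3
2│♙ ♙ ♙ · ♙ ♙ ♙ ♙│2
1│♖ · ♗ ♕ ♔ ♗ · ♖│1
  ─────────────────
  a b c d e f g h

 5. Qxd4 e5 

  a b c d e f g h
  ─────────────────
8│♜ · ♝ ♛ ♚ ♝ · ♜│8
7│♟ ♟ ♟ ♟ · ♟ ♟ ♟│7
6│· · · · · · · ·│6
5│· · · ♞ ♟ · · ·│5
4│· · · ♕ · ♘ · ·│4
3│♘ · · · · · · ·│3
2│♙ ♙ ♙ · ♙ ♙ ♙ ♙│2
1│♖ · ♗ · ♔ ♗ · ♖│1
  ─────────────────
  a b c d e f g h



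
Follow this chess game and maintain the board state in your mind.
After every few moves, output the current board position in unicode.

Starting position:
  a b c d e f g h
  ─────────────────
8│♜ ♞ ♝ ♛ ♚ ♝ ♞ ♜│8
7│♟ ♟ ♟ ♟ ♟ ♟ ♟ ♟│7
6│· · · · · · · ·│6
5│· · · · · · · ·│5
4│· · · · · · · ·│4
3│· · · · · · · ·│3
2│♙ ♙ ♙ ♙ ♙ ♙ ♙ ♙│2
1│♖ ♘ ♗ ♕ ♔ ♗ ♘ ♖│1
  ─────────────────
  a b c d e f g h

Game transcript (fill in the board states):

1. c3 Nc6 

  a b c d e f g h
  ─────────────────
8│♜ · ♝ ♛ ♚ ♝ ♞ ♜│8
7│♟ ♟ ♟ ♟ ♟ ♟ ♟ ♟│7
6│· · ♞ · · · · ·│6
5│· · · · · · · ·│5
4│· · · · · · · ·│4
3│· · ♙ · · · · ·│3
2│♙ ♙ · ♙ ♙ ♙ ♙ ♙│2
1│♖ ♘ ♗ ♕ ♔ ♗ ♘ ♖│1
  ─────────────────
  a b c d e f g h

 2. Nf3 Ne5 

  a b c d e f g h
  ─────────────────
8│♜ · ♝ ♛ ♚ ♝ ♞ ♜│8
7│♟ ♟ ♟ ♟ ♟ ♟ ♟ ♟│7
6│· · · · · · · ·│6
5│· · · · ♞ · · ·│5
4│· · · · · · · ·│4
3│· · ♙ · · ♘ · ·│3
2│♙ ♙ · ♙ ♙ ♙ ♙ ♙│2
1│♖ ♘ ♗ ♕ ♔ ♗ · ♖│1
  ─────────────────
  a b c d e f g h

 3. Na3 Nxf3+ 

  a b c d e f g h
  ─────────────────
8│♜ · ♝ ♛ ♚ ♝ ♞ ♜│8
7│♟ ♟ ♟ ♟ ♟ ♟ ♟ ♟│7
6│· · · · · · · ·│6
5│· · · · · · · ·│5
4│· · · · · · · ·│4
3│♘ · ♙ · · ♞ · ·│3
2│♙ ♙ · ♙ ♙ ♙ ♙ ♙│2
1│♖ · ♗ ♕ ♔ ♗ · ♖│1
  ─────────────────
  a b c d e f g h



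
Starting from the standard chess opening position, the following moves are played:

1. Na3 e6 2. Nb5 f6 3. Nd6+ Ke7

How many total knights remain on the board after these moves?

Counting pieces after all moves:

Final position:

  a b c d e f g h
  ─────────────────
8│♜ ♞ ♝ ♛ · ♝ ♞ ♜│8
7│♟ ♟ ♟ ♟ ♚ · ♟ ♟│7
6│· · · ♘ ♟ ♟ · ·│6
5│· · · · · · · ·│5
4│· · · · · · · ·│4
3│· · · · · · · ·│3
2│♙ ♙ ♙ ♙ ♙ ♙ ♙ ♙│2
1│♖ · ♗ ♕ ♔ ♗ ♘ ♖│1
  ─────────────────
  a b c d e f g h


4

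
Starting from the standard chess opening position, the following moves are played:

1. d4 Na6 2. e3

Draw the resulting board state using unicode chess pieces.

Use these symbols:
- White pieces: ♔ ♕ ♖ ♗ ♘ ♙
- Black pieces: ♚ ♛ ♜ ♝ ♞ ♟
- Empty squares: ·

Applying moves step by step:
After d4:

♜ ♞ ♝ ♛ ♚ ♝ ♞ ♜
♟ ♟ ♟ ♟ ♟ ♟ ♟ ♟
· · · · · · · ·
· · · · · · · ·
· · · ♙ · · · ·
· · · · · · · ·
♙ ♙ ♙ · ♙ ♙ ♙ ♙
♖ ♘ ♗ ♕ ♔ ♗ ♘ ♖


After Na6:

♜ · ♝ ♛ ♚ ♝ ♞ ♜
♟ ♟ ♟ ♟ ♟ ♟ ♟ ♟
♞ · · · · · · ·
· · · · · · · ·
· · · ♙ · · · ·
· · · · · · · ·
♙ ♙ ♙ · ♙ ♙ ♙ ♙
♖ ♘ ♗ ♕ ♔ ♗ ♘ ♖


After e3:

♜ · ♝ ♛ ♚ ♝ ♞ ♜
♟ ♟ ♟ ♟ ♟ ♟ ♟ ♟
♞ · · · · · · ·
· · · · · · · ·
· · · ♙ · · · ·
· · · · ♙ · · ·
♙ ♙ ♙ · · ♙ ♙ ♙
♖ ♘ ♗ ♕ ♔ ♗ ♘ ♖



  a b c d e f g h
  ─────────────────
8│♜ · ♝ ♛ ♚ ♝ ♞ ♜│8
7│♟ ♟ ♟ ♟ ♟ ♟ ♟ ♟│7
6│♞ · · · · · · ·│6
5│· · · · · · · ·│5
4│· · · ♙ · · · ·│4
3│· · · · ♙ · · ·│3
2│♙ ♙ ♙ · · ♙ ♙ ♙│2
1│♖ ♘ ♗ ♕ ♔ ♗ ♘ ♖│1
  ─────────────────
  a b c d e f g h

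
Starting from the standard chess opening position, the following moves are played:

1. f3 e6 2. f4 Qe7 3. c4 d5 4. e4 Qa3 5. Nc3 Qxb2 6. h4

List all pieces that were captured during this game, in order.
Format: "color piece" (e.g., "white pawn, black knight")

Tracking captures:
  Qxb2: captured white pawn

white pawn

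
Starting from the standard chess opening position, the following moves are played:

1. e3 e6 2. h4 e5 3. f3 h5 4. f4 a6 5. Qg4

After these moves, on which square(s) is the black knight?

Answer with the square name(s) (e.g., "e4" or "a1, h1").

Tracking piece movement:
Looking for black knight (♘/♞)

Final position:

  a b c d e f g h
  ─────────────────
8│♜ ♞ ♝ ♛ ♚ ♝ ♞ ♜│8
7│· ♟ ♟ ♟ · ♟ ♟ ·│7
6│♟ · · · · · · ·│6
5│· · · · ♟ · · ♟│5
4│· · · · · ♙ ♕ ♙│4
3│· · · · ♙ · · ·│3
2│♙ ♙ ♙ ♙ · · ♙ ·│2
1│♖ ♘ ♗ · ♔ ♗ ♘ ♖│1
  ─────────────────
  a b c d e f g h


b8, g8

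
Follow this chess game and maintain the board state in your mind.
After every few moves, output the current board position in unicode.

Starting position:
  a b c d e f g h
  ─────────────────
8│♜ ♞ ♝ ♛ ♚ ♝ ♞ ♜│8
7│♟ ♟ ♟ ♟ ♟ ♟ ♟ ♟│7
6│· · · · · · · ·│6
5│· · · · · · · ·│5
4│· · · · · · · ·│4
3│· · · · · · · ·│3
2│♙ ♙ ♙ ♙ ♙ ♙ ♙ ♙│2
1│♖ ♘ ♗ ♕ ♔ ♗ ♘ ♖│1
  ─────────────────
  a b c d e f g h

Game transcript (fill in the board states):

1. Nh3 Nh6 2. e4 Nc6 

  a b c d e f g h
  ─────────────────
8│♜ · ♝ ♛ ♚ ♝ · ♜│8
7│♟ ♟ ♟ ♟ ♟ ♟ ♟ ♟│7
6│· · ♞ · · · · ♞│6
5│· · · · · · · ·│5
4│· · · · ♙ · · ·│4
3│· · · · · · · ♘│3
2│♙ ♙ ♙ ♙ · ♙ ♙ ♙│2
1│♖ ♘ ♗ ♕ ♔ ♗ · ♖│1
  ─────────────────
  a b c d e f g h

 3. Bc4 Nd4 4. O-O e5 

  a b c d e f g h
  ─────────────────
8│♜ · ♝ ♛ ♚ ♝ · ♜│8
7│♟ ♟ ♟ ♟ · ♟ ♟ ♟│7
6│· · · · · · · ♞│6
5│· · · · ♟ · · ·│5
4│· · ♗ ♞ ♙ · · ·│4
3│· · · · · · · ♘│3
2│♙ ♙ ♙ ♙ · ♙ ♙ ♙│2
1│♖ ♘ ♗ ♕ · ♖ ♔ ·│1
  ─────────────────
  a b c d e f g h

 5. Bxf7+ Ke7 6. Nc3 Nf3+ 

  a b c d e f g h
  ─────────────────
8│♜ · ♝ ♛ · ♝ · ♜│8
7│♟ ♟ ♟ ♟ ♚ ♗ ♟ ♟│7
6│· · · · · · · ♞│6
5│· · · · ♟ · · ·│5
4│· · · · ♙ · · ·│4
3│· · ♘ · · ♞ · ♘│3
2│♙ ♙ ♙ ♙ · ♙ ♙ ♙│2
1│♖ · ♗ ♕ · ♖ ♔ ·│1
  ─────────────────
  a b c d e f g h

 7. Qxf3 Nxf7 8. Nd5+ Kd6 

  a b c d e f g h
  ─────────────────
8│♜ · ♝ ♛ · ♝ · ♜│8
7│♟ ♟ ♟ ♟ · ♞ ♟ ♟│7
6│· · · ♚ · · · ·│6
5│· · · ♘ ♟ · · ·│5
4│· · · · ♙ · · ·│4
3│· · · · · ♕ · ♘│3
2│♙ ♙ ♙ ♙ · ♙ ♙ ♙│2
1│♖ · ♗ · · ♖ ♔ ·│1
  ─────────────────
  a b c d e f g h

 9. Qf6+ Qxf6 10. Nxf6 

  a b c d e f g h
  ─────────────────
8│♜ · ♝ · · ♝ · ♜│8
7│♟ ♟ ♟ ♟ · ♞ ♟ ♟│7
6│· · · ♚ · ♘ · ·│6
5│· · · · ♟ · · ·│5
4│· · · · ♙ · · ·│4
3│· · · · · · · ♘│3
2│♙ ♙ ♙ ♙ · ♙ ♙ ♙│2
1│♖ · ♗ · · ♖ ♔ ·│1
  ─────────────────
  a b c d e f g h


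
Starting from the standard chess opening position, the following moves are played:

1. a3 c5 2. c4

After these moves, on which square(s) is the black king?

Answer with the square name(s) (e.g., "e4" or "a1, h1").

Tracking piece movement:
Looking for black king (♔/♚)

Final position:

  a b c d e f g h
  ─────────────────
8│♜ ♞ ♝ ♛ ♚ ♝ ♞ ♜│8
7│♟ ♟ · ♟ ♟ ♟ ♟ ♟│7
6│· · · · · · · ·│6
5│· · ♟ · · · · ·│5
4│· · ♙ · · · · ·│4
3│♙ · · · · · · ·│3
2│· ♙ · ♙ ♙ ♙ ♙ ♙│2
1│♖ ♘ ♗ ♕ ♔ ♗ ♘ ♖│1
  ─────────────────
  a b c d e f g h


e8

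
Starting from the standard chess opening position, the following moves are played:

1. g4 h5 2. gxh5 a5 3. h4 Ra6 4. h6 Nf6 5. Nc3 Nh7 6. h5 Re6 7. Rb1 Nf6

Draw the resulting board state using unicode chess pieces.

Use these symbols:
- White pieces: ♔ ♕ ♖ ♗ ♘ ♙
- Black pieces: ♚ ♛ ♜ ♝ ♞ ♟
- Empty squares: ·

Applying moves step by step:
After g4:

♜ ♞ ♝ ♛ ♚ ♝ ♞ ♜
♟ ♟ ♟ ♟ ♟ ♟ ♟ ♟
· · · · · · · ·
· · · · · · · ·
· · · · · · ♙ ·
· · · · · · · ·
♙ ♙ ♙ ♙ ♙ ♙ · ♙
♖ ♘ ♗ ♕ ♔ ♗ ♘ ♖


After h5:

♜ ♞ ♝ ♛ ♚ ♝ ♞ ♜
♟ ♟ ♟ ♟ ♟ ♟ ♟ ·
· · · · · · · ·
· · · · · · · ♟
· · · · · · ♙ ·
· · · · · · · ·
♙ ♙ ♙ ♙ ♙ ♙ · ♙
♖ ♘ ♗ ♕ ♔ ♗ ♘ ♖


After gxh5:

♜ ♞ ♝ ♛ ♚ ♝ ♞ ♜
♟ ♟ ♟ ♟ ♟ ♟ ♟ ·
· · · · · · · ·
· · · · · · · ♙
· · · · · · · ·
· · · · · · · ·
♙ ♙ ♙ ♙ ♙ ♙ · ♙
♖ ♘ ♗ ♕ ♔ ♗ ♘ ♖


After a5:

♜ ♞ ♝ ♛ ♚ ♝ ♞ ♜
· ♟ ♟ ♟ ♟ ♟ ♟ ·
· · · · · · · ·
♟ · · · · · · ♙
· · · · · · · ·
· · · · · · · ·
♙ ♙ ♙ ♙ ♙ ♙ · ♙
♖ ♘ ♗ ♕ ♔ ♗ ♘ ♖


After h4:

♜ ♞ ♝ ♛ ♚ ♝ ♞ ♜
· ♟ ♟ ♟ ♟ ♟ ♟ ·
· · · · · · · ·
♟ · · · · · · ♙
· · · · · · · ♙
· · · · · · · ·
♙ ♙ ♙ ♙ ♙ ♙ · ·
♖ ♘ ♗ ♕ ♔ ♗ ♘ ♖


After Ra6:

· ♞ ♝ ♛ ♚ ♝ ♞ ♜
· ♟ ♟ ♟ ♟ ♟ ♟ ·
♜ · · · · · · ·
♟ · · · · · · ♙
· · · · · · · ♙
· · · · · · · ·
♙ ♙ ♙ ♙ ♙ ♙ · ·
♖ ♘ ♗ ♕ ♔ ♗ ♘ ♖


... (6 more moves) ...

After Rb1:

· ♞ ♝ ♛ ♚ ♝ · ♜
· ♟ ♟ ♟ ♟ ♟ ♟ ♞
· · · · ♜ · · ♙
♟ · · · · · · ♙
· · · · · · · ·
· · ♘ · · · · ·
♙ ♙ ♙ ♙ ♙ ♙ · ·
· ♖ ♗ ♕ ♔ ♗ ♘ ♖


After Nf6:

· ♞ ♝ ♛ ♚ ♝ · ♜
· ♟ ♟ ♟ ♟ ♟ ♟ ·
· · · · ♜ ♞ · ♙
♟ · · · · · · ♙
· · · · · · · ·
· · ♘ · · · · ·
♙ ♙ ♙ ♙ ♙ ♙ · ·
· ♖ ♗ ♕ ♔ ♗ ♘ ♖



  a b c d e f g h
  ─────────────────
8│· ♞ ♝ ♛ ♚ ♝ · ♜│8
7│· ♟ ♟ ♟ ♟ ♟ ♟ ·│7
6│· · · · ♜ ♞ · ♙│6
5│♟ · · · · · · ♙│5
4│· · · · · · · ·│4
3│· · ♘ · · · · ·│3
2│♙ ♙ ♙ ♙ ♙ ♙ · ·│2
1│· ♖ ♗ ♕ ♔ ♗ ♘ ♖│1
  ─────────────────
  a b c d e f g h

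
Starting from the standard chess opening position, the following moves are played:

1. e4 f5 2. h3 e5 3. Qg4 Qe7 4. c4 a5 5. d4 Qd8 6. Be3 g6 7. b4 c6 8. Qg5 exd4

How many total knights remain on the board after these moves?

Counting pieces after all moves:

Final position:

  a b c d e f g h
  ─────────────────
8│♜ ♞ ♝ ♛ ♚ ♝ ♞ ♜│8
7│· ♟ · ♟ · · · ♟│7
6│· · ♟ · · · ♟ ·│6
5│♟ · · · · ♟ ♕ ·│5
4│· ♙ ♙ ♟ ♙ · · ·│4
3│· · · · ♗ · · ♙│3
2│♙ · · · · ♙ ♙ ·│2
1│♖ ♘ · · ♔ ♗ ♘ ♖│1
  ─────────────────
  a b c d e f g h


4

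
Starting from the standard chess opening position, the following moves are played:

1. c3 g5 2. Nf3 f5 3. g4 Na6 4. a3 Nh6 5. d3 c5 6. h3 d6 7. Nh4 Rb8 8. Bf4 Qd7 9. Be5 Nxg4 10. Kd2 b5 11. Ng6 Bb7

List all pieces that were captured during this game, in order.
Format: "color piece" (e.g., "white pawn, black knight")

Tracking captures:
  Nxg4: captured white pawn

white pawn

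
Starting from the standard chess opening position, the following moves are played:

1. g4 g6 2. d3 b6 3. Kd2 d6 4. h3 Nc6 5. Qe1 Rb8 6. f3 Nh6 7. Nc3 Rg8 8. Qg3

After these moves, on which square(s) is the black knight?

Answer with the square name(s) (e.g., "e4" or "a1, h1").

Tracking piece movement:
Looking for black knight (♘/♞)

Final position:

  a b c d e f g h
  ─────────────────
8│· ♜ ♝ ♛ ♚ ♝ ♜ ·│8
7│♟ · ♟ · ♟ ♟ · ♟│7
6│· ♟ ♞ ♟ · · ♟ ♞│6
5│· · · · · · · ·│5
4│· · · · · · ♙ ·│4
3│· · ♘ ♙ · ♙ ♕ ♙│3
2│♙ ♙ ♙ ♔ ♙ · · ·│2
1│♖ · ♗ · · ♗ ♘ ♖│1
  ─────────────────
  a b c d e f g h


c6, h6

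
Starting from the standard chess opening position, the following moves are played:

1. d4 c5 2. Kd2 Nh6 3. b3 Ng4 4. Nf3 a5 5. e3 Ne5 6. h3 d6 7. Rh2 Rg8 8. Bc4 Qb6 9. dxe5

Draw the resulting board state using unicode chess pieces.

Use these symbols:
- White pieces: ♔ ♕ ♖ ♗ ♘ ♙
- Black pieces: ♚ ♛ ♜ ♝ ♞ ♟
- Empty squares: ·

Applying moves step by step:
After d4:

♜ ♞ ♝ ♛ ♚ ♝ ♞ ♜
♟ ♟ ♟ ♟ ♟ ♟ ♟ ♟
· · · · · · · ·
· · · · · · · ·
· · · ♙ · · · ·
· · · · · · · ·
♙ ♙ ♙ · ♙ ♙ ♙ ♙
♖ ♘ ♗ ♕ ♔ ♗ ♘ ♖


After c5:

♜ ♞ ♝ ♛ ♚ ♝ ♞ ♜
♟ ♟ · ♟ ♟ ♟ ♟ ♟
· · · · · · · ·
· · ♟ · · · · ·
· · · ♙ · · · ·
· · · · · · · ·
♙ ♙ ♙ · ♙ ♙ ♙ ♙
♖ ♘ ♗ ♕ ♔ ♗ ♘ ♖


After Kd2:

♜ ♞ ♝ ♛ ♚ ♝ ♞ ♜
♟ ♟ · ♟ ♟ ♟ ♟ ♟
· · · · · · · ·
· · ♟ · · · · ·
· · · ♙ · · · ·
· · · · · · · ·
♙ ♙ ♙ ♔ ♙ ♙ ♙ ♙
♖ ♘ ♗ ♕ · ♗ ♘ ♖


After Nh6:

♜ ♞ ♝ ♛ ♚ ♝ · ♜
♟ ♟ · ♟ ♟ ♟ ♟ ♟
· · · · · · · ♞
· · ♟ · · · · ·
· · · ♙ · · · ·
· · · · · · · ·
♙ ♙ ♙ ♔ ♙ ♙ ♙ ♙
♖ ♘ ♗ ♕ · ♗ ♘ ♖


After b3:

♜ ♞ ♝ ♛ ♚ ♝ · ♜
♟ ♟ · ♟ ♟ ♟ ♟ ♟
· · · · · · · ♞
· · ♟ · · · · ·
· · · ♙ · · · ·
· ♙ · · · · · ·
♙ · ♙ ♔ ♙ ♙ ♙ ♙
♖ ♘ ♗ ♕ · ♗ ♘ ♖


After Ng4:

♜ ♞ ♝ ♛ ♚ ♝ · ♜
♟ ♟ · ♟ ♟ ♟ ♟ ♟
· · · · · · · ·
· · ♟ · · · · ·
· · · ♙ · · ♞ ·
· ♙ · · · · · ·
♙ · ♙ ♔ ♙ ♙ ♙ ♙
♖ ♘ ♗ ♕ · ♗ ♘ ♖


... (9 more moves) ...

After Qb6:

♜ ♞ ♝ · ♚ ♝ ♜ ·
· ♟ · · ♟ ♟ ♟ ♟
· ♛ · ♟ · · · ·
♟ · ♟ · ♞ · · ·
· · ♗ ♙ · · · ·
· ♙ · · ♙ ♘ · ♙
♙ · ♙ ♔ · ♙ ♙ ♖
♖ ♘ ♗ ♕ · · · ·


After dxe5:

♜ ♞ ♝ · ♚ ♝ ♜ ·
· ♟ · · ♟ ♟ ♟ ♟
· ♛ · ♟ · · · ·
♟ · ♟ · ♙ · · ·
· · ♗ · · · · ·
· ♙ · · ♙ ♘ · ♙
♙ · ♙ ♔ · ♙ ♙ ♖
♖ ♘ ♗ ♕ · · · ·



  a b c d e f g h
  ─────────────────
8│♜ ♞ ♝ · ♚ ♝ ♜ ·│8
7│· ♟ · · ♟ ♟ ♟ ♟│7
6│· ♛ · ♟ · · · ·│6
5│♟ · ♟ · ♙ · · ·│5
4│· · ♗ · · · · ·│4
3│· ♙ · · ♙ ♘ · ♙│3
2│♙ · ♙ ♔ · ♙ ♙ ♖│2
1│♖ ♘ ♗ ♕ · · · ·│1
  ─────────────────
  a b c d e f g h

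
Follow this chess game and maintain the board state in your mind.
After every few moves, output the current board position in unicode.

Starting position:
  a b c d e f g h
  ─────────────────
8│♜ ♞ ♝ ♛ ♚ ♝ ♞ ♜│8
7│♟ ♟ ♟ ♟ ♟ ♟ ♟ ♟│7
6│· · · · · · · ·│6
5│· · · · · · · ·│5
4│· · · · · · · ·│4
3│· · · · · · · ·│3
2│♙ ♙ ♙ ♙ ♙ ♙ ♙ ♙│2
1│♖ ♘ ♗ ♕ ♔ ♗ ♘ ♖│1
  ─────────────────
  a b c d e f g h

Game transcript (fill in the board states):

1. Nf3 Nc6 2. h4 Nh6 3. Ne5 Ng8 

  a b c d e f g h
  ─────────────────
8│♜ · ♝ ♛ ♚ ♝ ♞ ♜│8
7│♟ ♟ ♟ ♟ ♟ ♟ ♟ ♟│7
6│· · ♞ · · · · ·│6
5│· · · · ♘ · · ·│5
4│· · · · · · · ♙│4
3│· · · · · · · ·│3
2│♙ ♙ ♙ ♙ ♙ ♙ ♙ ·│2
1│♖ ♘ ♗ ♕ ♔ ♗ · ♖│1
  ─────────────────
  a b c d e f g h

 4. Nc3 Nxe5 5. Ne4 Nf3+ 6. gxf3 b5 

  a b c d e f g h
  ─────────────────
8│♜ · ♝ ♛ ♚ ♝ ♞ ♜│8
7│♟ · ♟ ♟ ♟ ♟ ♟ ♟│7
6│· · · · · · · ·│6
5│· ♟ · · · · · ·│5
4│· · · · ♘ · · ♙│4
3│· · · · · ♙ · ·│3
2│♙ ♙ ♙ ♙ ♙ ♙ · ·│2
1│♖ · ♗ ♕ ♔ ♗ · ♖│1
  ─────────────────
  a b c d e f g h

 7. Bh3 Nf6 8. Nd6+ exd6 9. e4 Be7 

  a b c d e f g h
  ─────────────────
8│♜ · ♝ ♛ ♚ · · ♜│8
7│♟ · ♟ ♟ ♝ ♟ ♟ ♟│7
6│· · · ♟ · ♞ · ·│6
5│· ♟ · · · · · ·│5
4│· · · · ♙ · · ♙│4
3│· · · · · ♙ · ♗│3
2│♙ ♙ ♙ ♙ · ♙ · ·│2
1│♖ · ♗ ♕ ♔ · · ♖│1
  ─────────────────
  a b c d e f g h

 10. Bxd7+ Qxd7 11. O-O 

  a b c d e f g h
  ─────────────────
8│♜ · ♝ · ♚ · · ♜│8
7│♟ · ♟ ♛ ♝ ♟ ♟ ♟│7
6│· · · ♟ · ♞ · ·│6
5│· ♟ · · · · · ·│5
4│· · · · ♙ · · ♙│4
3│· · · · · ♙ · ·│3
2│♙ ♙ ♙ ♙ · ♙ · ·│2
1│♖ · ♗ ♕ · ♖ ♔ ·│1
  ─────────────────
  a b c d e f g h


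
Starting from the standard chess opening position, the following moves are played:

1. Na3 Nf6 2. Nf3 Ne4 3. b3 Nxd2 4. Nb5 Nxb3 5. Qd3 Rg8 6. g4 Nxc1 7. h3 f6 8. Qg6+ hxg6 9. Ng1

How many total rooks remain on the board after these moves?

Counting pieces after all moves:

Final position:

  a b c d e f g h
  ─────────────────
8│♜ ♞ ♝ ♛ ♚ ♝ ♜ ·│8
7│♟ ♟ ♟ ♟ ♟ · ♟ ·│7
6│· · · · · ♟ ♟ ·│6
5│· ♘ · · · · · ·│5
4│· · · · · · ♙ ·│4
3│· · · · · · · ♙│3
2│♙ · ♙ · ♙ ♙ · ·│2
1│♖ · ♞ · ♔ ♗ ♘ ♖│1
  ─────────────────
  a b c d e f g h


4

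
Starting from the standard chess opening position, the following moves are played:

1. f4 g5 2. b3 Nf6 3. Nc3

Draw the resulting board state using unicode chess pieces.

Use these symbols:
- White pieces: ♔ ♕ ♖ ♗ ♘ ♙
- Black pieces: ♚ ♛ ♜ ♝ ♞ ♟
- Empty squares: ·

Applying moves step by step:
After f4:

♜ ♞ ♝ ♛ ♚ ♝ ♞ ♜
♟ ♟ ♟ ♟ ♟ ♟ ♟ ♟
· · · · · · · ·
· · · · · · · ·
· · · · · ♙ · ·
· · · · · · · ·
♙ ♙ ♙ ♙ ♙ · ♙ ♙
♖ ♘ ♗ ♕ ♔ ♗ ♘ ♖


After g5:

♜ ♞ ♝ ♛ ♚ ♝ ♞ ♜
♟ ♟ ♟ ♟ ♟ ♟ · ♟
· · · · · · · ·
· · · · · · ♟ ·
· · · · · ♙ · ·
· · · · · · · ·
♙ ♙ ♙ ♙ ♙ · ♙ ♙
♖ ♘ ♗ ♕ ♔ ♗ ♘ ♖


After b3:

♜ ♞ ♝ ♛ ♚ ♝ ♞ ♜
♟ ♟ ♟ ♟ ♟ ♟ · ♟
· · · · · · · ·
· · · · · · ♟ ·
· · · · · ♙ · ·
· ♙ · · · · · ·
♙ · ♙ ♙ ♙ · ♙ ♙
♖ ♘ ♗ ♕ ♔ ♗ ♘ ♖


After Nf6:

♜ ♞ ♝ ♛ ♚ ♝ · ♜
♟ ♟ ♟ ♟ ♟ ♟ · ♟
· · · · · ♞ · ·
· · · · · · ♟ ·
· · · · · ♙ · ·
· ♙ · · · · · ·
♙ · ♙ ♙ ♙ · ♙ ♙
♖ ♘ ♗ ♕ ♔ ♗ ♘ ♖


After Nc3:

♜ ♞ ♝ ♛ ♚ ♝ · ♜
♟ ♟ ♟ ♟ ♟ ♟ · ♟
· · · · · ♞ · ·
· · · · · · ♟ ·
· · · · · ♙ · ·
· ♙ ♘ · · · · ·
♙ · ♙ ♙ ♙ · ♙ ♙
♖ · ♗ ♕ ♔ ♗ ♘ ♖



  a b c d e f g h
  ─────────────────
8│♜ ♞ ♝ ♛ ♚ ♝ · ♜│8
7│♟ ♟ ♟ ♟ ♟ ♟ · ♟│7
6│· · · · · ♞ · ·│6
5│· · · · · · ♟ ·│5
4│· · · · · ♙ · ·│4
3│· ♙ ♘ · · · · ·│3
2│♙ · ♙ ♙ ♙ · ♙ ♙│2
1│♖ · ♗ ♕ ♔ ♗ ♘ ♖│1
  ─────────────────
  a b c d e f g h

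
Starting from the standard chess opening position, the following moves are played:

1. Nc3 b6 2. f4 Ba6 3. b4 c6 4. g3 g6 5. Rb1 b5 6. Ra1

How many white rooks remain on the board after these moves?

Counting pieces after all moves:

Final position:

  a b c d e f g h
  ─────────────────
8│♜ ♞ · ♛ ♚ ♝ ♞ ♜│8
7│♟ · · ♟ ♟ ♟ · ♟│7
6│♝ · ♟ · · · ♟ ·│6
5│· ♟ · · · · · ·│5
4│· ♙ · · · ♙ · ·│4
3│· · ♘ · · · ♙ ·│3
2│♙ · ♙ ♙ ♙ · · ♙│2
1│♖ · ♗ ♕ ♔ ♗ ♘ ♖│1
  ─────────────────
  a b c d e f g h


2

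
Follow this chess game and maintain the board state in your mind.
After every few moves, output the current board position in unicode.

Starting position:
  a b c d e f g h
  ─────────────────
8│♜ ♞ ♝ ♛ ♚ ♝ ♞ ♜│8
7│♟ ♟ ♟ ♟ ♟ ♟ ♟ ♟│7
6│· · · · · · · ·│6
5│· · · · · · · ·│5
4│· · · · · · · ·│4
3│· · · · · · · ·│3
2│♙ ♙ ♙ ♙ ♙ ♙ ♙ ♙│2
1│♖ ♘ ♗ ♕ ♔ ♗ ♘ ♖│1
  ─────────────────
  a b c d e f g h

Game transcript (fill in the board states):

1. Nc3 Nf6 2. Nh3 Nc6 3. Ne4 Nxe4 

  a b c d e f g h
  ─────────────────
8│♜ · ♝ ♛ ♚ ♝ · ♜│8
7│♟ ♟ ♟ ♟ ♟ ♟ ♟ ♟│7
6│· · ♞ · · · · ·│6
5│· · · · · · · ·│5
4│· · · · ♞ · · ·│4
3│· · · · · · · ♘│3
2│♙ ♙ ♙ ♙ ♙ ♙ ♙ ♙│2
1│♖ · ♗ ♕ ♔ ♗ · ♖│1
  ─────────────────
  a b c d e f g h

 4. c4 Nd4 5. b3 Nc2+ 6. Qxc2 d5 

  a b c d e f g h
  ─────────────────
8│♜ · ♝ ♛ ♚ ♝ · ♜│8
7│♟ ♟ ♟ · ♟ ♟ ♟ ♟│7
6│· · · · · · · ·│6
5│· · · ♟ · · · ·│5
4│· · ♙ · ♞ · · ·│4
3│· ♙ · · · · · ♘│3
2│♙ · ♕ ♙ ♙ ♙ ♙ ♙│2
1│♖ · ♗ · ♔ ♗ · ♖│1
  ─────────────────
  a b c d e f g h

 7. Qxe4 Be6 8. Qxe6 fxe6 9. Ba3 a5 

  a b c d e f g h
  ─────────────────
8│♜ · · ♛ ♚ ♝ · ♜│8
7│· ♟ ♟ · ♟ · ♟ ♟│7
6│· · · · ♟ · · ·│6
5│♟ · · ♟ · · · ·│5
4│· · ♙ · · · · ·│4
3│♗ ♙ · · · · · ♘│3
2│♙ · · ♙ ♙ ♙ ♙ ♙│2
1│♖ · · · ♔ ♗ · ♖│1
  ─────────────────
  a b c d e f g h

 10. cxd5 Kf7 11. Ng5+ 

  a b c d e f g h
  ─────────────────
8│♜ · · ♛ · ♝ · ♜│8
7│· ♟ ♟ · ♟ ♚ ♟ ♟│7
6│· · · · ♟ · · ·│6
5│♟ · · ♙ · · ♘ ·│5
4│· · · · · · · ·│4
3│♗ ♙ · · · · · ·│3
2│♙ · · ♙ ♙ ♙ ♙ ♙│2
1│♖ · · · ♔ ♗ · ♖│1
  ─────────────────
  a b c d e f g h


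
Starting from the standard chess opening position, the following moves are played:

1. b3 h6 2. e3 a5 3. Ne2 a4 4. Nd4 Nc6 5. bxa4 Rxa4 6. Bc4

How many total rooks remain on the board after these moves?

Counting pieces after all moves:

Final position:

  a b c d e f g h
  ─────────────────
8│· · ♝ ♛ ♚ ♝ ♞ ♜│8
7│· ♟ ♟ ♟ ♟ ♟ ♟ ·│7
6│· · ♞ · · · · ♟│6
5│· · · · · · · ·│5
4│♜ · ♗ ♘ · · · ·│4
3│· · · · ♙ · · ·│3
2│♙ · ♙ ♙ · ♙ ♙ ♙│2
1│♖ ♘ ♗ ♕ ♔ · · ♖│1
  ─────────────────
  a b c d e f g h


4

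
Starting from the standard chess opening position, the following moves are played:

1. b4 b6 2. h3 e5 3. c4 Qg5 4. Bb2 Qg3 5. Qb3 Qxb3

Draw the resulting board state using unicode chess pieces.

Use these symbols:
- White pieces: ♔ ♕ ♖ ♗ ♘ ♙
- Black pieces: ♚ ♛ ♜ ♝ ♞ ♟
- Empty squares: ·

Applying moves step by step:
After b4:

♜ ♞ ♝ ♛ ♚ ♝ ♞ ♜
♟ ♟ ♟ ♟ ♟ ♟ ♟ ♟
· · · · · · · ·
· · · · · · · ·
· ♙ · · · · · ·
· · · · · · · ·
♙ · ♙ ♙ ♙ ♙ ♙ ♙
♖ ♘ ♗ ♕ ♔ ♗ ♘ ♖


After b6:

♜ ♞ ♝ ♛ ♚ ♝ ♞ ♜
♟ · ♟ ♟ ♟ ♟ ♟ ♟
· ♟ · · · · · ·
· · · · · · · ·
· ♙ · · · · · ·
· · · · · · · ·
♙ · ♙ ♙ ♙ ♙ ♙ ♙
♖ ♘ ♗ ♕ ♔ ♗ ♘ ♖


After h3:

♜ ♞ ♝ ♛ ♚ ♝ ♞ ♜
♟ · ♟ ♟ ♟ ♟ ♟ ♟
· ♟ · · · · · ·
· · · · · · · ·
· ♙ · · · · · ·
· · · · · · · ♙
♙ · ♙ ♙ ♙ ♙ ♙ ·
♖ ♘ ♗ ♕ ♔ ♗ ♘ ♖


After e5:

♜ ♞ ♝ ♛ ♚ ♝ ♞ ♜
♟ · ♟ ♟ · ♟ ♟ ♟
· ♟ · · · · · ·
· · · · ♟ · · ·
· ♙ · · · · · ·
· · · · · · · ♙
♙ · ♙ ♙ ♙ ♙ ♙ ·
♖ ♘ ♗ ♕ ♔ ♗ ♘ ♖


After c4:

♜ ♞ ♝ ♛ ♚ ♝ ♞ ♜
♟ · ♟ ♟ · ♟ ♟ ♟
· ♟ · · · · · ·
· · · · ♟ · · ·
· ♙ ♙ · · · · ·
· · · · · · · ♙
♙ · · ♙ ♙ ♙ ♙ ·
♖ ♘ ♗ ♕ ♔ ♗ ♘ ♖


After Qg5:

♜ ♞ ♝ · ♚ ♝ ♞ ♜
♟ · ♟ ♟ · ♟ ♟ ♟
· ♟ · · · · · ·
· · · · ♟ · ♛ ·
· ♙ ♙ · · · · ·
· · · · · · · ♙
♙ · · ♙ ♙ ♙ ♙ ·
♖ ♘ ♗ ♕ ♔ ♗ ♘ ♖


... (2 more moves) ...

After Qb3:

♜ ♞ ♝ · ♚ ♝ ♞ ♜
♟ · ♟ ♟ · ♟ ♟ ♟
· ♟ · · · · · ·
· · · · ♟ · · ·
· ♙ ♙ · · · · ·
· ♕ · · · · ♛ ♙
♙ ♗ · ♙ ♙ ♙ ♙ ·
♖ ♘ · · ♔ ♗ ♘ ♖


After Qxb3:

♜ ♞ ♝ · ♚ ♝ ♞ ♜
♟ · ♟ ♟ · ♟ ♟ ♟
· ♟ · · · · · ·
· · · · ♟ · · ·
· ♙ ♙ · · · · ·
· ♛ · · · · · ♙
♙ ♗ · ♙ ♙ ♙ ♙ ·
♖ ♘ · · ♔ ♗ ♘ ♖



  a b c d e f g h
  ─────────────────
8│♜ ♞ ♝ · ♚ ♝ ♞ ♜│8
7│♟ · ♟ ♟ · ♟ ♟ ♟│7
6│· ♟ · · · · · ·│6
5│· · · · ♟ · · ·│5
4│· ♙ ♙ · · · · ·│4
3│· ♛ · · · · · ♙│3
2│♙ ♗ · ♙ ♙ ♙ ♙ ·│2
1│♖ ♘ · · ♔ ♗ ♘ ♖│1
  ─────────────────
  a b c d e f g h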